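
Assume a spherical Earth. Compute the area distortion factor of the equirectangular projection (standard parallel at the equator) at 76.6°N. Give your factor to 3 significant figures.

In the plate carrée (x = Rλ, y = Rφ), meridians are true-scale (h = 1) and parallels are stretched by k = sec φ.
Areal scale = h·k = 1 × sec φ; at 76.6°, h = 1.000, k = 4.315, so h·k = 4.315.

4.32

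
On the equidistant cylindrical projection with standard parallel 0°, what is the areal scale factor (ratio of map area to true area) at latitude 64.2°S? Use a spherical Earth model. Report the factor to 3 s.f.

2.30

In the plate carrée (x = Rλ, y = Rφ), meridians are true-scale (h = 1) and parallels are stretched by k = sec φ.
Areal scale = h·k = 1 × sec φ; at 64.2°, h = 1.000, k = 2.298, so h·k = 2.298.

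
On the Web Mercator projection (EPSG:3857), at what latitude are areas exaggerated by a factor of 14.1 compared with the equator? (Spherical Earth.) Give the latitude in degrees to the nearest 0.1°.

Mercator areal scale is sec²φ.
sec²φ = 14.1  ⇒  cos²φ = 0.07092  ⇒  cos φ = 0.2663.
φ = arccos(0.2663) ≈ 74.6°.

74.6°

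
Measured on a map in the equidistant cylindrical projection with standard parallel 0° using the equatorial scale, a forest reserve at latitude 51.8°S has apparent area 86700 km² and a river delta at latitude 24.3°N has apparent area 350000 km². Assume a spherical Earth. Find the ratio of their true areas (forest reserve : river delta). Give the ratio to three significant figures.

On the plate carrée, areal scale = h·k = 1 × sec φ, so true area = apparent × cos φ.
True area of forest reserve: 86700 × cos(51.8°) = 86700 × 0.6184 = 53620 km².
True area of river delta: 350000 × cos(24.3°) = 350000 × 0.9114 = 319000 km².
Ratio = 53620 / 319000 ≈ 0.168.

0.168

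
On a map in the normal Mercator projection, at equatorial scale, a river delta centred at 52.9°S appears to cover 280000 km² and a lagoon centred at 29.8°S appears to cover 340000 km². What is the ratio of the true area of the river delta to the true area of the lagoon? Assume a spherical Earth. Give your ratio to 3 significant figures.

0.398

Mercator's areal exaggeration is sec²φ; hence true area = (apparent area) · cos²φ.
True area of river delta: 280000 × cos²(52.9°) = 280000 × 0.3639 = 101900 km².
True area of lagoon: 340000 × cos²(29.8°) = 340000 × 0.7530 = 256000 km².
Ratio = 101900 / 256000 ≈ 0.398.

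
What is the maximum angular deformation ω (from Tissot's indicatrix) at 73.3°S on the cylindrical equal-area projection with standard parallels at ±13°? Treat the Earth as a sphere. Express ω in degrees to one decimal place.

114.3°

A cylindrical equal-area projection with standard parallel φ₀ has meridian scale h = cos φ / cos φ₀ and parallel scale k = cos φ₀ / cos φ (so areas are preserved, h·k = 1).
At 73.3°: h = 0.2949, k = 3.391; principal scales a = 3.391, b = 0.2949.
sin(ω/2) = (a − b)/(a + b) = 3.096/3.686 = 0.8400, so ω = 2 arcsin(0.8400) ≈ 114.3°.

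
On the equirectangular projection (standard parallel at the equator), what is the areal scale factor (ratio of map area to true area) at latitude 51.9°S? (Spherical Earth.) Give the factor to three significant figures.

Plate carrée maps x = Rλ, y = Rφ. The meridian scale is h = 1 and the parallel scale is k = 1/cos φ = sec φ.
Areal scale = h·k = 1 × sec φ; at 51.9°, h = 1.000, k = 1.621, so h·k = 1.621.

1.62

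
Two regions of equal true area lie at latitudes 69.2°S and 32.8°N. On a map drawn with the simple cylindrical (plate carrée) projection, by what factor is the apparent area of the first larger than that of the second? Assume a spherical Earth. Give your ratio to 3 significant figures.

For the equirectangular projection with φ₀ = 0 (plate carrée), h = 1 along meridians and k = sec φ along parallels.
Areal scale at 69.2°: h·k = 1.000 × 2.816 = 2.816.
Areal scale at 32.8°: h·k = 1.000 × 1.190 = 1.190.
Ratio = 2.816/1.190 ≈ 2.37.

2.37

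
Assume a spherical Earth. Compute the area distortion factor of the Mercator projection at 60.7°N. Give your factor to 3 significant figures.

4.18

Mercator is conformal, so the point scale is isotropic: h = k = sec φ = 1/cos φ.
Areal scale = k² = sec²φ = 1/cos²(60.7°) = 1/0.4894² = 4.175.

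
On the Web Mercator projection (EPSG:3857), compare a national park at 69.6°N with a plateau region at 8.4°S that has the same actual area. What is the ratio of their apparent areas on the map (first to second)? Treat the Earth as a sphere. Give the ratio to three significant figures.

On Mercator, area is exaggerated by sec²φ = 1/cos²φ.
At 69.6°: sec²(69.6°) = 1/0.3486² = 8.230.
At 8.4°: sec²(8.4°) = 1/0.9893² = 1.022.
Ratio = 8.230/1.022 = cos²(8.4°)/cos²(69.6°) ≈ 8.05.

8.05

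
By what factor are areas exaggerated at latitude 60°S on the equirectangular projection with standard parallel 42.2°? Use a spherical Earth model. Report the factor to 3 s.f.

The equidistant cylindrical projection with φ₀ = 42.2° has h = 1 (meridians true) and k = cos φ₀ / cos φ along parallels.
Areal scale = h·k = 1 × cos φ₀ / cos φ; at 60°, h = 1.000, k = 1.482, so h·k = 1.482.

1.48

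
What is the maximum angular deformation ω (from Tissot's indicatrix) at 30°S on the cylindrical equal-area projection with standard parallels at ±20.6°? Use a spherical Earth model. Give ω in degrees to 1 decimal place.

A cylindrical equal-area projection with standard parallel φ₀ has meridian scale h = cos φ / cos φ₀ and parallel scale k = cos φ₀ / cos φ (so areas are preserved, h·k = 1).
At 30°: h = 0.9252, k = 1.081; principal scales a = 1.081, b = 0.9252.
sin(ω/2) = (a − b)/(a + b) = 0.1557/2.006 = 0.07761, so ω = 2 arcsin(0.07761) ≈ 8.9°.

8.9°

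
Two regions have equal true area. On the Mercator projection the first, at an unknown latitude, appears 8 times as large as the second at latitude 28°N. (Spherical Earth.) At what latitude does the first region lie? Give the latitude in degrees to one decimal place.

For equal true areas on Mercator, apparent areas scale as sec²φ, so the ratio is cos²φ₂ / cos²φ₁.
cos²φ₂ / cos²φ₁ = 8  ⇒  cos φ₁ = cos 28° / √8 = 0.8829/2.828 = 0.3122.
φ₁ = arccos(0.3122) ≈ 71.8°.

71.8°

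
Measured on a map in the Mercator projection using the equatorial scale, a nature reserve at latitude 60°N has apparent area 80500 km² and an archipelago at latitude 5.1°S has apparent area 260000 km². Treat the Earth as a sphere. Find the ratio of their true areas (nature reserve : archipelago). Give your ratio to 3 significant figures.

0.0780

On Mercator the areal scale is sec²φ, so true area = apparent × cos²φ.
True area of nature reserve: 80500 × cos²(60°) = 80500 × 0.2500 = 20130 km².
True area of archipelago: 260000 × cos²(5.1°) = 260000 × 0.9921 = 257900 km².
Ratio = 20130 / 257900 ≈ 0.0780.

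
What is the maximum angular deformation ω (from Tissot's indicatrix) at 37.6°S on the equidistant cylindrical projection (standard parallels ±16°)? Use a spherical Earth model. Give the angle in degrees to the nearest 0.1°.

11.1°

In the equirectangular projection with standard parallel φ₀ = 16° (x = Rλ cos φ₀, y = Rφ), meridians are true-scale (h = 1) and the parallel scale is k = cos φ₀ / cos φ.
At 37.6°: h = 1.000, k = 1.213; principal scales a = 1.213, b = 1.000.
sin(ω/2) = (a − b)/(a + b) = 0.2133/2.213 = 0.09636, so ω = 2 arcsin(0.09636) ≈ 11.1°.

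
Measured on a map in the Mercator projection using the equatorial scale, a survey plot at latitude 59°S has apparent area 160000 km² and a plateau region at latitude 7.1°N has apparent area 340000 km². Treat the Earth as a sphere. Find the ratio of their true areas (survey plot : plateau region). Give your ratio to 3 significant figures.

Since Mercator area scale is 1/cos²φ, the true area equals the apparent area multiplied by cos²φ.
True area of survey plot: 160000 × cos²(59°) = 160000 × 0.2653 = 42440 km².
True area of plateau region: 340000 × cos²(7.1°) = 340000 × 0.9847 = 334800 km².
Ratio = 42440 / 334800 ≈ 0.127.

0.127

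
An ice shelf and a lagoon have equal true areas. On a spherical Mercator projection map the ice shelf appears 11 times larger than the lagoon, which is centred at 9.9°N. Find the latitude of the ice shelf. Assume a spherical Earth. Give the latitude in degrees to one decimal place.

On Mercator, (apparent₁)/(apparent₂) = sec²φ₁ / sec²φ₂ when true areas are equal.
cos²φ₂ / cos²φ₁ = 11  ⇒  cos φ₁ = cos 9.9° / √11 = 0.9851/3.317 = 0.2970.
φ₁ = arccos(0.2970) ≈ 72.7°.

72.7°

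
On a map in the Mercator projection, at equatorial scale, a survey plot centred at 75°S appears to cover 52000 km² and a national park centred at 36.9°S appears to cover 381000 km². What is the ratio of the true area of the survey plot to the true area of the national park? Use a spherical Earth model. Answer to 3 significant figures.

Mercator's areal exaggeration is sec²φ; hence true area = (apparent area) · cos²φ.
True area of survey plot: 52000 × cos²(75°) = 52000 × 0.06699 = 3483 km².
True area of national park: 381000 × cos²(36.9°) = 381000 × 0.6395 = 243600 km².
Ratio = 3483 / 243600 ≈ 0.0143.

0.0143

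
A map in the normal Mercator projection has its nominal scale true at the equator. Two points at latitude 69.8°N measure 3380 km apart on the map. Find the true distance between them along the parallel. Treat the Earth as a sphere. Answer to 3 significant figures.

1170 km

Mercator is conformal, so the point scale is isotropic: h = k = sec φ = 1/cos φ.
Along the parallel at 69.8°, map distances are exaggerated by k = sec 69.8° = 2.896.
True distance = 3380 / 2.896 = 3380 × cos 69.8° ≈ 1170 km.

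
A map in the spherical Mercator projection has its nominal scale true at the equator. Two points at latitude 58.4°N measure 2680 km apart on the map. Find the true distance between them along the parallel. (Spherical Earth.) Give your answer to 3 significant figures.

1400 km

Mercator is conformal, so the point scale is isotropic: h = k = sec φ = 1/cos φ.
Along the parallel at 58.4°, map distances are exaggerated by k = sec 58.4° = 1.908.
True distance = 2680 / 1.908 = 2680 × cos 58.4° ≈ 1400 km.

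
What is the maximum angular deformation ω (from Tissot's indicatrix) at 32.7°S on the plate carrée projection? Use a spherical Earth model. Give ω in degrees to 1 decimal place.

For the equirectangular projection with φ₀ = 0 (plate carrée), h = 1 along meridians and k = sec φ along parallels.
At 32.7°: h = 1.000, k = 1.188; principal scales a = 1.188, b = 1.000.
sin(ω/2) = (a − b)/(a + b) = 0.1883/2.188 = 0.08606, so ω = 2 arcsin(0.08606) ≈ 9.9°.

9.9°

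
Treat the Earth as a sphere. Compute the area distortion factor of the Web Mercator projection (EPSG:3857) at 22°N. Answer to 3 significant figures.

1.16

The Mercator projection is conformal; its linear scale factor is the same in every direction and equals sec φ = 1/cos φ.
Areal scale = k² = sec²φ = 1/cos²(22°) = 1/0.9272² = 1.163.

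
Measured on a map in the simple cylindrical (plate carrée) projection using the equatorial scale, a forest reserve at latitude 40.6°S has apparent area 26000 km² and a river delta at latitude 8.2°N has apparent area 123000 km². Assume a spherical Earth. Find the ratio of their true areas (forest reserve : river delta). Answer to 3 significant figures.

0.162

On the plate carrée, areal scale = h·k = 1 × sec φ, so true area = apparent × cos φ.
True area of forest reserve: 26000 × cos(40.6°) = 26000 × 0.7593 = 19740 km².
True area of river delta: 123000 × cos(8.2°) = 123000 × 0.9898 = 121700 km².
Ratio = 19740 / 121700 ≈ 0.162.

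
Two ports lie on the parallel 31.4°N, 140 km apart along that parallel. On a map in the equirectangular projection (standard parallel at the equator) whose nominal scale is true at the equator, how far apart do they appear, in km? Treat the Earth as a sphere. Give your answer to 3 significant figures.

164 km

For the equirectangular projection with φ₀ = 0 (plate carrée), h = 1 along meridians and k = sec φ along parallels.
Along the parallel, k = sec 31.4° = 1/0.8536 = 1.172.
Map distance = 140 × 1.172 ≈ 164 km.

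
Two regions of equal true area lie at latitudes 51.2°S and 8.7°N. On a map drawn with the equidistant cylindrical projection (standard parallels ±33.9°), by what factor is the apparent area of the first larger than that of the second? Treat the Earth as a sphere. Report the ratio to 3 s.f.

1.58

The equidistant cylindrical projection with φ₀ = 33.9° has h = 1 (meridians true) and k = cos φ₀ / cos φ along parallels.
Areal scale at 51.2°: h·k = 1.000 × 1.325 = 1.325.
Areal scale at 8.7°: h·k = 1.000 × 0.8397 = 0.8397.
Ratio = 1.325/0.8397 ≈ 1.58.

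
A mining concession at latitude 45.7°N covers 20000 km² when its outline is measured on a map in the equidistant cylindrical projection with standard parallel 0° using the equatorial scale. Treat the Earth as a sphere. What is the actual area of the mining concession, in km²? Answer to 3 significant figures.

For the equirectangular projection with φ₀ = 0 (plate carrée), h = 1 along meridians and k = sec φ along parallels.
Areal scale = h·k = 1 × sec φ; at 45.7°, h = 1.000, k = 1.432, so h·k = 1.432.
True area = apparent / (areal scale) = 20000 / 1.432 ≈ 14000 km².

14000 km²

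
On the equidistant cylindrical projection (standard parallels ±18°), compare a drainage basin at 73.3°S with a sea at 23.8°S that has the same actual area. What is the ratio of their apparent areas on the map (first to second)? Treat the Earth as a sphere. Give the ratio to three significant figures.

In the equirectangular projection with standard parallel φ₀ = 18° (x = Rλ cos φ₀, y = Rφ), meridians are true-scale (h = 1) and the parallel scale is k = cos φ₀ / cos φ.
Areal scale at 73.3°: h·k = 1.000 × 3.310 = 3.310.
Areal scale at 23.8°: h·k = 1.000 × 1.039 = 1.039.
Ratio = 3.310/1.039 ≈ 3.18.

3.18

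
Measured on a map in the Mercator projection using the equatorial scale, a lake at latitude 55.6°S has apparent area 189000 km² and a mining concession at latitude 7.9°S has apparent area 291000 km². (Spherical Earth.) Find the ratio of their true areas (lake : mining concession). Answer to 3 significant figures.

On Mercator the areal scale is sec²φ, so true area = apparent × cos²φ.
True area of lake: 189000 × cos²(55.6°) = 189000 × 0.3192 = 60330 km².
True area of mining concession: 291000 × cos²(7.9°) = 291000 × 0.9811 = 285500 km².
Ratio = 60330 / 285500 ≈ 0.211.

0.211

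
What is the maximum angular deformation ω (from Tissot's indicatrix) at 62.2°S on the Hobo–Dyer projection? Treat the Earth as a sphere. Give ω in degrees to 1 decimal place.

58.2°

Hobo–Dyer is a cylindrical equal-area projection with standard parallels at ±37.5°. Cylindrical equal-area (φ₀ = 37.5°): h = cos φ / cos 37.5° along meridians, k = cos 37.5° / cos φ along parallels; h·k = 1.
At 62.2°: h = 0.5879, k = 1.701; principal scales a = 1.701, b = 0.5879.
sin(ω/2) = (a − b)/(a + b) = 1.113/2.289 = 0.4863, so ω = 2 arcsin(0.4863) ≈ 58.2°.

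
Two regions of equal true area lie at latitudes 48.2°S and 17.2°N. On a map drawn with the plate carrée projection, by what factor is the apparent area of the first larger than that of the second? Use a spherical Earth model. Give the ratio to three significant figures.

For the equirectangular projection with φ₀ = 0 (plate carrée), h = 1 along meridians and k = sec φ along parallels.
Areal scale at 48.2°: h·k = 1.000 × 1.500 = 1.500.
Areal scale at 17.2°: h·k = 1.000 × 1.047 = 1.047.
Ratio = 1.500/1.047 ≈ 1.43.

1.43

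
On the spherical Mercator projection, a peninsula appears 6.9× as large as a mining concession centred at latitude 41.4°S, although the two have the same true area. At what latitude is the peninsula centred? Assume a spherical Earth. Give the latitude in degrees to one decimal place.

73.4°

For equal true areas on Mercator, apparent areas scale as sec²φ, so the ratio is cos²φ₂ / cos²φ₁.
cos²φ₂ / cos²φ₁ = 6.9  ⇒  cos φ₁ = cos 41.4° / √6.9 = 0.7501/2.627 = 0.2856.
φ₁ = arccos(0.2856) ≈ 73.4°.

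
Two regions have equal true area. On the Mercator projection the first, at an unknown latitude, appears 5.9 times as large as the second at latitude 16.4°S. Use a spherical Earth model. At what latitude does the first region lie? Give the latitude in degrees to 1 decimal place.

On Mercator, (apparent₁)/(apparent₂) = sec²φ₁ / sec²φ₂ when true areas are equal.
cos²φ₂ / cos²φ₁ = 5.9  ⇒  cos φ₁ = cos 16.4° / √5.9 = 0.9593/2.429 = 0.3949.
φ₁ = arccos(0.3949) ≈ 66.7°.

66.7°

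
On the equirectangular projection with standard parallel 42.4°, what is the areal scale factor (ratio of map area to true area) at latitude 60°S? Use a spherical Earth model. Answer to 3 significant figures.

1.48

The equidistant cylindrical projection with φ₀ = 42.4° has h = 1 (meridians true) and k = cos φ₀ / cos φ along parallels.
Areal scale = h·k = 1 × cos φ₀ / cos φ; at 60°, h = 1.000, k = 1.477, so h·k = 1.477.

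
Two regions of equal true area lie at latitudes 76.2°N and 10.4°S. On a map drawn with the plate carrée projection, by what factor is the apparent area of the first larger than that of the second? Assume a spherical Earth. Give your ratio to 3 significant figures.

4.12

Plate carrée maps x = Rλ, y = Rφ. The meridian scale is h = 1 and the parallel scale is k = 1/cos φ = sec φ.
Areal scale at 76.2°: h·k = 1.000 × 4.192 = 4.192.
Areal scale at 10.4°: h·k = 1.000 × 1.017 = 1.017.
Ratio = 4.192/1.017 ≈ 4.12.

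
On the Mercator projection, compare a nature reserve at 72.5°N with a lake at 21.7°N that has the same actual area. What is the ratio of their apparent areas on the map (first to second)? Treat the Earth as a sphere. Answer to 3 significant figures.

9.55

Mercator areal scale is sec²φ.
At 72.5°: sec²(72.5°) = 1/0.3007² = 11.06.
At 21.7°: sec²(21.7°) = 1/0.9291² = 1.158.
Ratio = 11.06/1.158 = cos²(21.7°)/cos²(72.5°) ≈ 9.55.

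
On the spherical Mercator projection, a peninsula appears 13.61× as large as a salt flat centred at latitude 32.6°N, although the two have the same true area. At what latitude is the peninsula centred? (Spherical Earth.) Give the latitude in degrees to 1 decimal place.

76.8°

Mercator areal scale is sec²φ, so apparent-area ratio = sec²φ₁ / sec²φ₂ = cos²φ₂ / cos²φ₁.
cos²φ₂ / cos²φ₁ = 13.61  ⇒  cos φ₁ = cos 32.6° / √13.61 = 0.8425/3.689 = 0.2284.
φ₁ = arccos(0.2284) ≈ 76.8°.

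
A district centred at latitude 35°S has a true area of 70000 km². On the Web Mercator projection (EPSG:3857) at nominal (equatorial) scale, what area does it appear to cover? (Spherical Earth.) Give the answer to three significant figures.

104000 km²

For Mercator, h = k = sec φ (a conformal cylindrical projection has a single point scale, 1/cos φ).
Areal scale = k² = sec²φ = 1/cos²(35°) = 1/0.8192² = 1.490.
Apparent area = 70000 × 1.490 ≈ 104000 km².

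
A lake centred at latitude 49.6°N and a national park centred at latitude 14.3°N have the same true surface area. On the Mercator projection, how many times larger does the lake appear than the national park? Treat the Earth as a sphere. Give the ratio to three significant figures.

Mercator areal scale is sec²φ.
At 49.6°: sec²(49.6°) = 1/0.6481² = 2.381.
At 14.3°: sec²(14.3°) = 1/0.9690² = 1.065.
Ratio = 2.381/1.065 = cos²(14.3°)/cos²(49.6°) ≈ 2.24.

2.24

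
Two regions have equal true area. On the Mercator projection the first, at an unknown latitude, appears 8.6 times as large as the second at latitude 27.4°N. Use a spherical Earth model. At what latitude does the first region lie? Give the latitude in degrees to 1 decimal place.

72.4°

For equal true areas on Mercator, apparent areas scale as sec²φ, so the ratio is cos²φ₂ / cos²φ₁.
cos²φ₂ / cos²φ₁ = 8.6  ⇒  cos φ₁ = cos 27.4° / √8.6 = 0.8878/2.933 = 0.3027.
φ₁ = arccos(0.3027) ≈ 72.4°.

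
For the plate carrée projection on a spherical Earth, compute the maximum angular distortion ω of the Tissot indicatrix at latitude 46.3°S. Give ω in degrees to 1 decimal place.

21.1°

For the equirectangular projection with φ₀ = 0 (plate carrée), h = 1 along meridians and k = sec φ along parallels.
At 46.3°: h = 1.000, k = 1.447; principal scales a = 1.447, b = 1.000.
sin(ω/2) = (a − b)/(a + b) = 0.4474/2.447 = 0.1828, so ω = 2 arcsin(0.1828) ≈ 21.1°.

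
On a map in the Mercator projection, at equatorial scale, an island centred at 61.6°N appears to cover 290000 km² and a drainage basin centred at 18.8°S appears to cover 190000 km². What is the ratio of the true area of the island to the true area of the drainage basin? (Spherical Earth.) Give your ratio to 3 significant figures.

On Mercator the areal scale is sec²φ, so true area = apparent × cos²φ.
True area of island: 290000 × cos²(61.6°) = 290000 × 0.2262 = 65600 km².
True area of drainage basin: 190000 × cos²(18.8°) = 190000 × 0.8961 = 170300 km².
Ratio = 65600 / 170300 ≈ 0.385.

0.385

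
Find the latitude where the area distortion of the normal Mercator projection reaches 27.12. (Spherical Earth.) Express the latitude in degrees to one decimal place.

78.9°

Mercator areal scale is sec²φ.
sec²φ = 27.12  ⇒  cos²φ = 0.03687  ⇒  cos φ = 0.1920.
φ = arccos(0.1920) ≈ 78.9°.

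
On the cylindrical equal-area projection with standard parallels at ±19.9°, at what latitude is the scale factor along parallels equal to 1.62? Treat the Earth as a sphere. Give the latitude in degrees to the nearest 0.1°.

54.5°

A cylindrical equal-area projection with standard parallel φ₀ has meridian scale h = cos φ / cos φ₀ and parallel scale k = cos φ₀ / cos φ (so areas are preserved, h·k = 1).
k = cos φ₀ / cos φ = 1.62  ⇒  cos φ = cos 19.9° / 1.62 = 0.5804.
φ = arccos(0.5804) ≈ 54.5°.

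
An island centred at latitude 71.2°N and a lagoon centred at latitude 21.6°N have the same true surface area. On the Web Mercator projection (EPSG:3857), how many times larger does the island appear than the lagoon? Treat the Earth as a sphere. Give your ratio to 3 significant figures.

Mercator areal scale is sec²φ.
At 71.2°: sec²(71.2°) = 1/0.3223² = 9.629.
At 21.6°: sec²(21.6°) = 1/0.9298² = 1.157.
Ratio = 9.629/1.157 = cos²(21.6°)/cos²(71.2°) ≈ 8.32.

8.32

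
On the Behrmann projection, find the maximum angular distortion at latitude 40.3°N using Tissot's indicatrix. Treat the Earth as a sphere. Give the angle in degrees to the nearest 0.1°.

The Behrmann projection is cylindrical equal-area with φ₀ = 30°. For cylindrical equal-area with standard parallel φ₀, h = cos φ / cos φ₀ and k = cos φ₀ / cos φ, so h·k = 1.
At 40.3°: h = 0.8807, k = 1.136; principal scales a = 1.136, b = 0.8807.
sin(ω/2) = (a − b)/(a + b) = 0.2549/2.016 = 0.1264, so ω = 2 arcsin(0.1264) ≈ 14.5°.

14.5°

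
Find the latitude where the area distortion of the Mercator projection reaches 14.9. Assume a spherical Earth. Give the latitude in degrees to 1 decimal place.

Mercator areal scale is sec²φ.
sec²φ = 14.9  ⇒  cos²φ = 0.06711  ⇒  cos φ = 0.2591.
φ = arccos(0.2591) ≈ 75.0°.

75.0°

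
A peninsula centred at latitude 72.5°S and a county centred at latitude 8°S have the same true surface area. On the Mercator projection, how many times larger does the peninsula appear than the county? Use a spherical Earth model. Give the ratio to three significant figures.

10.8

On Mercator, area is exaggerated by sec²φ = 1/cos²φ.
At 72.5°: sec²(72.5°) = 1/0.3007² = 11.06.
At 8°: sec²(8°) = 1/0.9903² = 1.020.
Ratio = 11.06/1.020 = cos²(8°)/cos²(72.5°) ≈ 10.8.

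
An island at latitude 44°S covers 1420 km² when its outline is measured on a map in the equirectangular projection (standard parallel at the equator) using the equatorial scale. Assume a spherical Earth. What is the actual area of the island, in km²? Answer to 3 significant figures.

1020 km²

In the plate carrée (x = Rλ, y = Rφ), meridians are true-scale (h = 1) and parallels are stretched by k = sec φ.
Areal scale = h·k = 1 × sec φ; at 44°, h = 1.000, k = 1.390, so h·k = 1.390.
True area = apparent / (areal scale) = 1420 / 1.390 ≈ 1020 km².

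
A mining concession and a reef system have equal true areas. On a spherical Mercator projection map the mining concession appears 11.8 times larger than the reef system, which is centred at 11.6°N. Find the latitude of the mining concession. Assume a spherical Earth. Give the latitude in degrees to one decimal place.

For equal true areas on Mercator, apparent areas scale as sec²φ, so the ratio is cos²φ₂ / cos²φ₁.
cos²φ₂ / cos²φ₁ = 11.8  ⇒  cos φ₁ = cos 11.6° / √11.8 = 0.9796/3.435 = 0.2852.
φ₁ = arccos(0.2852) ≈ 73.4°.

73.4°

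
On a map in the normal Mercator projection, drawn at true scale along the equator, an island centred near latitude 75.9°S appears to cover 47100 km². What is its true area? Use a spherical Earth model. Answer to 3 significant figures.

The Mercator projection is conformal; its linear scale factor is the same in every direction and equals sec φ = 1/cos φ.
Areal scale = k² = sec²φ = 1/cos²(75.9°) = 1/0.2436² = 16.85.
True area = apparent / (areal scale) = 47100 / 16.85 ≈ 2800 km².

2800 km²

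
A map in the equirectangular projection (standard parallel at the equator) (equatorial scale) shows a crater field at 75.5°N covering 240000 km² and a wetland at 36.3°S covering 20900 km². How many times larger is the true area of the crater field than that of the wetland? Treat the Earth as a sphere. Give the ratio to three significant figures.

3.57

On the plate carrée, areal scale = h·k = 1 × sec φ, so true area = apparent × cos φ.
True area of crater field: 240000 × cos(75.5°) = 240000 × 0.2504 = 60090 km².
True area of wetland: 20900 × cos(36.3°) = 20900 × 0.8059 = 16840 km².
Ratio = 60090 / 16840 ≈ 3.57.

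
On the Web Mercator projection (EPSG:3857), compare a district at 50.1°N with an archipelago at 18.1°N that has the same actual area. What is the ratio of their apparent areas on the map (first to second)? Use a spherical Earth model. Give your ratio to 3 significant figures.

Mercator is conformal with k = sec φ, so areal scale = k² = sec²φ.
At 50.1°: sec²(50.1°) = 1/0.6414² = 2.430.
At 18.1°: sec²(18.1°) = 1/0.9505² = 1.107.
Ratio = 2.430/1.107 = cos²(18.1°)/cos²(50.1°) ≈ 2.20.

2.20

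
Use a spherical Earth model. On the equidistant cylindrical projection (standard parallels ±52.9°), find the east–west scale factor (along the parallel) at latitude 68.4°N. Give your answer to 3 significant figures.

1.64

With standard parallel φ₀ = 52.9°, the equirectangular projection gives x = Rλ cos φ₀, y = Rφ, so h = 1 and k = cos 52.9° / cos φ.
k = cos 52.9° / cos 68.4° = 0.6032/0.3681 = 1.639.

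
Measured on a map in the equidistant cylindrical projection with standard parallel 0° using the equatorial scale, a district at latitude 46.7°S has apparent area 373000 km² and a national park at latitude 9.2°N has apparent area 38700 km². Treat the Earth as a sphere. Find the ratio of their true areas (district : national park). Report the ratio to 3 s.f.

On the plate carrée, areal scale = h·k = 1 × sec φ, so true area = apparent × cos φ.
True area of district: 373000 × cos(46.7°) = 373000 × 0.6858 = 255800 km².
True area of national park: 38700 × cos(9.2°) = 38700 × 0.9871 = 38200 km².
Ratio = 255800 / 38200 ≈ 6.70.

6.70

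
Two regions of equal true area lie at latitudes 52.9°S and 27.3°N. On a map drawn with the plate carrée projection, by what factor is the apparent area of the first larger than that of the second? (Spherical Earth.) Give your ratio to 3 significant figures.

1.47

Plate carrée maps x = Rλ, y = Rφ. The meridian scale is h = 1 and the parallel scale is k = 1/cos φ = sec φ.
Areal scale at 52.9°: h·k = 1.000 × 1.658 = 1.658.
Areal scale at 27.3°: h·k = 1.000 × 1.125 = 1.125.
Ratio = 1.658/1.125 ≈ 1.47.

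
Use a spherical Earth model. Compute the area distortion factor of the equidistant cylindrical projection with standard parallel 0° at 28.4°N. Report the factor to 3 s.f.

For the equirectangular projection with φ₀ = 0 (plate carrée), h = 1 along meridians and k = sec φ along parallels.
Areal scale = h·k = 1 × sec φ; at 28.4°, h = 1.000, k = 1.137, so h·k = 1.137.

1.14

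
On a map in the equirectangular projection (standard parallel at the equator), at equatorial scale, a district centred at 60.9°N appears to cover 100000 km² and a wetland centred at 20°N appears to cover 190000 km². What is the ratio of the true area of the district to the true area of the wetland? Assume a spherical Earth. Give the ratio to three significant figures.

0.272

Plate carrée has h = 1 and k = sec φ, giving areal scale sec φ; true area = (apparent area) · cos φ.
True area of district: 100000 × cos(60.9°) = 100000 × 0.4863 = 48630 km².
True area of wetland: 190000 × cos(20°) = 190000 × 0.9397 = 178500 km².
Ratio = 48630 / 178500 ≈ 0.272.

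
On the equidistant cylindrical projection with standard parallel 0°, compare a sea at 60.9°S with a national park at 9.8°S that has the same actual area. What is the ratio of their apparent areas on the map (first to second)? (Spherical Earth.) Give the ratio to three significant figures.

2.03

Plate carrée maps x = Rλ, y = Rφ. The meridian scale is h = 1 and the parallel scale is k = 1/cos φ = sec φ.
Areal scale at 60.9°: h·k = 1.000 × 2.056 = 2.056.
Areal scale at 9.8°: h·k = 1.000 × 1.015 = 1.015.
Ratio = 2.056/1.015 ≈ 2.03.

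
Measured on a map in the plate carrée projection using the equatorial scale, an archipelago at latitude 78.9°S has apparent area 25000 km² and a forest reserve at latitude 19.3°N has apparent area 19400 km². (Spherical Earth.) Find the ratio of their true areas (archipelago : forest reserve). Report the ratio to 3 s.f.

Plate carrée has h = 1 and k = sec φ, giving areal scale sec φ; true area = (apparent area) · cos φ.
True area of archipelago: 25000 × cos(78.9°) = 25000 × 0.1925 = 4813 km².
True area of forest reserve: 19400 × cos(19.3°) = 19400 × 0.9438 = 18310 km².
Ratio = 4813 / 18310 ≈ 0.263.

0.263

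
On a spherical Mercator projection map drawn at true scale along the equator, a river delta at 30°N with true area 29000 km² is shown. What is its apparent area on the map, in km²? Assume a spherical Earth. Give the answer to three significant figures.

38700 km²

Mercator is conformal, so the point scale is isotropic: h = k = sec φ = 1/cos φ.
Areal scale = k² = sec²φ = 1/cos²(30°) = 1/0.8660² = 1.333.
Apparent area = 29000 × 1.333 ≈ 38700 km².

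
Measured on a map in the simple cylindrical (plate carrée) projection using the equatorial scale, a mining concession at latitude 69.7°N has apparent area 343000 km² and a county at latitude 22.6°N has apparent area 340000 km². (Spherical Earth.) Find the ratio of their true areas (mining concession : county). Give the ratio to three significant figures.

Plate carrée has h = 1 and k = sec φ, giving areal scale sec φ; true area = (apparent area) · cos φ.
True area of mining concession: 343000 × cos(69.7°) = 343000 × 0.3469 = 119000 km².
True area of county: 340000 × cos(22.6°) = 340000 × 0.9232 = 313900 km².
Ratio = 119000 / 313900 ≈ 0.379.

0.379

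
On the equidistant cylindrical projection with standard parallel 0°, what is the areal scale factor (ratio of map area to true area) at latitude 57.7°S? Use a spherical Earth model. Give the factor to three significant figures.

Plate carrée maps x = Rλ, y = Rφ. The meridian scale is h = 1 and the parallel scale is k = 1/cos φ = sec φ.
Areal scale = h·k = 1 × sec φ; at 57.7°, h = 1.000, k = 1.871, so h·k = 1.871.

1.87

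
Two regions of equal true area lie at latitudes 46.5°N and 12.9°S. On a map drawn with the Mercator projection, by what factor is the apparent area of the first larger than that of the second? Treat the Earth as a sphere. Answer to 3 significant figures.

On Mercator, area is exaggerated by sec²φ = 1/cos²φ.
At 46.5°: sec²(46.5°) = 1/0.6884² = 2.110.
At 12.9°: sec²(12.9°) = 1/0.9748² = 1.052.
Ratio = 2.110/1.052 = cos²(12.9°)/cos²(46.5°) ≈ 2.01.

2.01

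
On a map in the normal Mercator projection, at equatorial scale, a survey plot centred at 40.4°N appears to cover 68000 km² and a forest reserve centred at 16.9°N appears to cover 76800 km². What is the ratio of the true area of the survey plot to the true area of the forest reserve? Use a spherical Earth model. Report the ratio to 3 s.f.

0.561

Since Mercator area scale is 1/cos²φ, the true area equals the apparent area multiplied by cos²φ.
True area of survey plot: 68000 × cos²(40.4°) = 68000 × 0.5799 = 39440 km².
True area of forest reserve: 76800 × cos²(16.9°) = 76800 × 0.9155 = 70310 km².
Ratio = 39440 / 70310 ≈ 0.561.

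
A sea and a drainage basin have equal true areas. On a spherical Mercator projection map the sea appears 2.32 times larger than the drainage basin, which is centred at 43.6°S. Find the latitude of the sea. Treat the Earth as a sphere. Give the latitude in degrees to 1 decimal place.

For equal true areas on Mercator, apparent areas scale as sec²φ, so the ratio is cos²φ₂ / cos²φ₁.
cos²φ₂ / cos²φ₁ = 2.32  ⇒  cos φ₁ = cos 43.6° / √2.32 = 0.7242/1.523 = 0.4754.
φ₁ = arccos(0.4754) ≈ 61.6°.

61.6°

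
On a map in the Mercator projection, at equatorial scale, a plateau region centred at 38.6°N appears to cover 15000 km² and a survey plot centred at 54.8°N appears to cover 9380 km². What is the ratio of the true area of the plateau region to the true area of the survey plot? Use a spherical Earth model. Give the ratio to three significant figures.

2.94

Since Mercator area scale is 1/cos²φ, the true area equals the apparent area multiplied by cos²φ.
True area of plateau region: 15000 × cos²(38.6°) = 15000 × 0.6108 = 9162 km².
True area of survey plot: 9380 × cos²(54.8°) = 9380 × 0.3323 = 3117 km².
Ratio = 9162 / 3117 ≈ 2.94.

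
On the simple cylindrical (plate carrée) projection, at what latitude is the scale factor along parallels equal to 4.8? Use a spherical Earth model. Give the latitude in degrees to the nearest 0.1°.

78.0°

Plate carrée: h = 1, k = sec φ along parallels.
sec φ = 4.8  ⇒  cos φ = 0.2083  ⇒  φ ≈ 78.0°.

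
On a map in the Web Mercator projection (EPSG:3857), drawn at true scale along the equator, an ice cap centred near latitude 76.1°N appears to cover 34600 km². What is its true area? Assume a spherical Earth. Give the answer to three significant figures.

2000 km²

Mercator is conformal, so the point scale is isotropic: h = k = sec φ = 1/cos φ.
Areal scale = k² = sec²φ = 1/cos²(76.1°) = 1/0.2402² = 17.33.
True area = apparent / (areal scale) = 34600 / 17.33 ≈ 2000 km².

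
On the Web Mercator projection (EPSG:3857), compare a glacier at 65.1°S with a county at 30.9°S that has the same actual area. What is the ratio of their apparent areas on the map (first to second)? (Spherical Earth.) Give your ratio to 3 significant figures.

Mercator is conformal with k = sec φ, so areal scale = k² = sec²φ.
At 65.1°: sec²(65.1°) = 1/0.4210² = 5.641.
At 30.9°: sec²(30.9°) = 1/0.8581² = 1.358.
Ratio = 5.641/1.358 = cos²(30.9°)/cos²(65.1°) ≈ 4.15.

4.15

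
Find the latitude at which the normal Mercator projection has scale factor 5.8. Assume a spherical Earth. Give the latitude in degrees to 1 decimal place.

Mercator scale is k = sec φ = 1/cos φ.
1/cos φ = 5.8  ⇒  cos φ = 0.1724  ⇒  φ = arccos(0.1724) ≈ 80.1°.

80.1°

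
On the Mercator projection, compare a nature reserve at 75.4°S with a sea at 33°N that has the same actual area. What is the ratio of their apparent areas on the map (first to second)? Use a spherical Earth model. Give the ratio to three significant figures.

Mercator is conformal with k = sec φ, so areal scale = k² = sec²φ.
At 75.4°: sec²(75.4°) = 1/0.2521² = 15.74.
At 33°: sec²(33°) = 1/0.8387² = 1.422.
Ratio = 15.74/1.422 = cos²(33°)/cos²(75.4°) ≈ 11.1.

11.1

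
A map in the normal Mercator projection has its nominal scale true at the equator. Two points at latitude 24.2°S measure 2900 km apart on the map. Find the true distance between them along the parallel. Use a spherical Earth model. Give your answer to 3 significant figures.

2650 km

The Mercator projection is conformal; its linear scale factor is the same in every direction and equals sec φ = 1/cos φ.
Along the parallel at 24.2°, map distances are exaggerated by k = sec 24.2° = 1.096.
True distance = 2900 / 1.096 = 2900 × cos 24.2° ≈ 2650 km.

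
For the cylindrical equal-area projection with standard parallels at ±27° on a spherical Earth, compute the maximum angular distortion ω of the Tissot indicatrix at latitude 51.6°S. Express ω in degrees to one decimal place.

For cylindrical equal-area with standard parallel φ₀, h = cos φ / cos φ₀ and k = cos φ₀ / cos φ, so h·k = 1.
At 51.6°: h = 0.6971, k = 1.434; principal scales a = 1.434, b = 0.6971.
sin(ω/2) = (a − b)/(a + b) = 0.7373/2.132 = 0.3459, so ω = 2 arcsin(0.3459) ≈ 40.5°.

40.5°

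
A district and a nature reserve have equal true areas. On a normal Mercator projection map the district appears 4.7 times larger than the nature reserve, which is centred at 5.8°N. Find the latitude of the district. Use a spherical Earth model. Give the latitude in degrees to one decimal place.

On Mercator, (apparent₁)/(apparent₂) = sec²φ₁ / sec²φ₂ when true areas are equal.
cos²φ₂ / cos²φ₁ = 4.7  ⇒  cos φ₁ = cos 5.8° / √4.7 = 0.9949/2.168 = 0.4589.
φ₁ = arccos(0.4589) ≈ 62.7°.

62.7°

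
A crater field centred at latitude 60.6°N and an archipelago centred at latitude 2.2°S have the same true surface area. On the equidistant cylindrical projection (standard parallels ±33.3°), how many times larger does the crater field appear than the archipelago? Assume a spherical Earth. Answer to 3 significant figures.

2.04

In the equirectangular projection with standard parallel φ₀ = 33.3° (x = Rλ cos φ₀, y = Rφ), meridians are true-scale (h = 1) and the parallel scale is k = cos φ₀ / cos φ.
Areal scale at 60.6°: h·k = 1.000 × 1.703 = 1.703.
Areal scale at 2.2°: h·k = 1.000 × 0.8364 = 0.8364.
Ratio = 1.703/0.8364 ≈ 2.04.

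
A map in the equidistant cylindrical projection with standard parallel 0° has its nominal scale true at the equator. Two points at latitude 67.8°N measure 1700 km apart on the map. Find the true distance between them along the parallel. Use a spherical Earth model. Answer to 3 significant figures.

Plate carrée maps x = Rλ, y = Rφ. The meridian scale is h = 1 and the parallel scale is k = 1/cos φ = sec φ.
Along the parallel at 67.8°, map distances are exaggerated by k = sec 67.8° = 2.647.
True distance = 1700 / 2.647 = 1700 × cos 67.8° ≈ 642 km.

642 km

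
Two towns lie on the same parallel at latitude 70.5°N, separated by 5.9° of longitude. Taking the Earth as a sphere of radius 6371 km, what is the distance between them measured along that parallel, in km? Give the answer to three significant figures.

219 km

Arc length along a parallel = R cos φ · Δλ (with Δλ in radians).
= 6371 × cos 70.5° × (5.9° × π/180) = 6371 × 0.3338 × 0.1030 ≈ 219 km.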